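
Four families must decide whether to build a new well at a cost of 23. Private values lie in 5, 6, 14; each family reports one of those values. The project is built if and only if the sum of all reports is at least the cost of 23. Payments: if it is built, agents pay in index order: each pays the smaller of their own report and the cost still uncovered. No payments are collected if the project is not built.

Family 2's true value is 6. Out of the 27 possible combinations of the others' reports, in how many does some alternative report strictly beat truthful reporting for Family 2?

20

Others report (5, 5, 14): truth gives 0; report 5 gives 1 > 0. Violating.
Others report (5, 6, 14): truth gives 0; report 5 gives 1 > 0. Violating.
Others report (5, 14, 5): truth gives 0; report 5 gives 1 > 0. Violating.
Others report (5, 14, 6): truth gives 0; report 5 gives 1 > 0. Violating.
Others report (5, 5, 5): truth gives 0; no alternative beats it.
Others report (5, 5, 6): truth gives 0; no alternative beats it.
(Checking all 27 profiles: 20 have a profitable deviation, 7 do not.)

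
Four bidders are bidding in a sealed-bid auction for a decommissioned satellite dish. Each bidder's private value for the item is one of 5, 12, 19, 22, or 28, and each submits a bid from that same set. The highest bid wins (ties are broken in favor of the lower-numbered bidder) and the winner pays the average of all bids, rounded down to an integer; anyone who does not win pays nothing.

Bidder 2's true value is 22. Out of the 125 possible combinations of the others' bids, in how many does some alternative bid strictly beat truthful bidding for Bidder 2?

46

Others bid (5, 5, 5): truth gives 13; bid 12 gives 16 > 13. Violating.
Others bid (5, 5, 12): truth gives 11; bid 12 gives 14 > 11. Violating.
Others bid (5, 5, 28): truth gives 0; bid 28 gives 6 > 0. Violating.
Others bid (5, 12, 5): truth gives 11; bid 12 gives 14 > 11. Violating.
Others bid (5, 5, 19): truth gives 10; no alternative beats it.
Others bid (5, 5, 22): truth gives 9; no alternative beats it.
(Checking all 125 profiles: 46 have a profitable deviation, 79 do not.)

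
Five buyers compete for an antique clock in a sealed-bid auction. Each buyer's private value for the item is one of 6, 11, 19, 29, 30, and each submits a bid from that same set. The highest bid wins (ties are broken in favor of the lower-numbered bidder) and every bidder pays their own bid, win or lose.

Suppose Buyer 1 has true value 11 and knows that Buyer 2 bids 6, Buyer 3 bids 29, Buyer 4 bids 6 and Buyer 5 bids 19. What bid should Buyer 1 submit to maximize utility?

6

Bid 6: loses but pays 6, utility -6.
Bid 11: loses but pays 11, utility -11.
Bid 19: loses but pays 19, utility -19.
Bid 29: wins, pays 29, utility 11 - 29 = -18.
Bid 30: wins, pays 30, utility 11 - 30 = -19.
The best choice is 6 with utility -6.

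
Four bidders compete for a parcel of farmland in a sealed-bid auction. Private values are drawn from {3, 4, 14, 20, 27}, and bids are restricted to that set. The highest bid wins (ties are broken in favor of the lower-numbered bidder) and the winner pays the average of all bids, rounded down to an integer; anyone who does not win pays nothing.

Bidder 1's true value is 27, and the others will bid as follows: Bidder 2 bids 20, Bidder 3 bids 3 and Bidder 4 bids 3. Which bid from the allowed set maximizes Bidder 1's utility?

20

Bid 3: loses, pays 0, utility 0.
Bid 4: loses, pays 0, utility 0.
Bid 14: loses, pays 0, utility 0.
Bid 20: wins, pays 11, utility 27 - 11 = 16.
Bid 27: wins, pays 13, utility 27 - 13 = 14.
The best choice is 20 with utility 16.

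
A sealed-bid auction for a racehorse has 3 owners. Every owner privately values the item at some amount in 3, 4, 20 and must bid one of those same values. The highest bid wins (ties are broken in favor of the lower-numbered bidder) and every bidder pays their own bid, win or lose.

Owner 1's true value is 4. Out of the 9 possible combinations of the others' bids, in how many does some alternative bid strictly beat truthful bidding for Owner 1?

6

Others bid (3, 3): truth gives 0; bid 3 gives 1 > 0. Violating.
Others bid (3, 20): truth gives -4; bid 3 gives -3 > -4. Violating.
Others bid (4, 20): truth gives -4; bid 3 gives -3 > -4. Violating.
Others bid (20, 3): truth gives -4; bid 3 gives -3 > -4. Violating.
Others bid (3, 4): truth gives 0; no alternative beats it.
Others bid (4, 3): truth gives 0; no alternative beats it.
(Checking all 9 profiles: 6 have a profitable deviation, 3 do not.)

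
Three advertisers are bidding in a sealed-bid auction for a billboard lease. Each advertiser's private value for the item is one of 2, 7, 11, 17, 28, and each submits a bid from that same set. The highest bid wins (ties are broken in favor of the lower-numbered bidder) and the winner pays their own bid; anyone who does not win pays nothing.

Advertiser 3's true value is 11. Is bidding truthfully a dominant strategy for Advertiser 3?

No

Consider the case where Advertiser 1 bids 2 and Advertiser 2 bids 2.
Truthful bid 11: wins, pays 11, utility 11 - 11 = 0.
Bid 7 instead: wins, pays 7, utility 11 - 7 = 4.
Since 4 > 0, bidding 7 is strictly better here, so truthful bidding is not dominant.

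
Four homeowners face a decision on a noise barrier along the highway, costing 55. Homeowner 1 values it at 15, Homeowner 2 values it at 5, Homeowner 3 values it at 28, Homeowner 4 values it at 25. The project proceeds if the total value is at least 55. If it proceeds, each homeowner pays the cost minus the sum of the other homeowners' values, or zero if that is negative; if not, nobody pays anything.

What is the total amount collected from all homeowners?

Total value 73 ≥ cost 55, so it is built.
Homeowner 1: others sum to 58; max(0, 55 - 58) = 0.
Homeowner 2: others sum to 68; max(0, 55 - 68) = 0.
Homeowner 3: others sum to 45; max(0, 55 - 45) = 10.
Homeowner 4: others sum to 48; max(0, 55 - 48) = 7.
Total collected = 0 + 0 + 10 + 7 = 17.

17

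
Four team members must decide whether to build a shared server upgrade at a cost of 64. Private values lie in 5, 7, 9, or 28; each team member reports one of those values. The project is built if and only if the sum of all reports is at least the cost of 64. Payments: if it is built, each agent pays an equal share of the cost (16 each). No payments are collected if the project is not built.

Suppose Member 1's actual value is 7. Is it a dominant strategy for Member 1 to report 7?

Yes

Check each profile of the others' reports and compare truth against every alternative report.
Others report (5, 28, 28): truth gives -9, best alternative gives -9.
Others report (7, 28, 28): truth gives -9, best alternative gives -9.
Others report (9, 28, 28): truth gives -9, best alternative gives -9.
Others report (28, 5, 28): truth gives -9, best alternative gives -9.
Others report (28, 7, 28): truth gives -9, best alternative gives -9.
Others report (28, 9, 28): truth gives -9, best alternative gives -9.
(Remaining 58 profiles checked similarly; truth is weakly best in each.)
In every case the truthful report is at least as good as any alternative, so it is a dominant strategy.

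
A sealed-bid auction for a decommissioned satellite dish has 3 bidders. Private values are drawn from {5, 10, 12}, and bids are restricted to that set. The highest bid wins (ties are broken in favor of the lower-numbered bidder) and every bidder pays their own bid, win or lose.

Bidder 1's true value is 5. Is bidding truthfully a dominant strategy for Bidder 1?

Yes

Check each profile of the others' bids and compare truth against every alternative bid.
Others bid (5, 5): truth gives 0, best alternative gives -5.
Others bid (5, 12): truth gives -5, best alternative gives -7.
Others bid (10, 12): truth gives -5, best alternative gives -7.
Others bid (12, 5): truth gives -5, best alternative gives -7.
Others bid (12, 10): truth gives -5, best alternative gives -7.
Others bid (12, 12): truth gives -5, best alternative gives -7.
(Remaining 3 profiles checked similarly; truth is weakly best in each.)
In every case the truthful bid is at least as good as any alternative, so it is a dominant strategy.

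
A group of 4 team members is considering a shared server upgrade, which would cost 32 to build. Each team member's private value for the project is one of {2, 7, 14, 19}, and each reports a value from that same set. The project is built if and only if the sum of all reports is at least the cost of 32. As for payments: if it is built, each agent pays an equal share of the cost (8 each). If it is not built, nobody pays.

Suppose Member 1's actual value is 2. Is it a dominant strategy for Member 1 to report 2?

Check each profile of the others' reports and compare truth against every alternative report.
Others report (2, 7, 19): truth gives 0, best alternative gives -6.
Others report (2, 19, 7): truth gives 0, best alternative gives -6.
Others report (7, 2, 19): truth gives 0, best alternative gives -6.
Others report (7, 7, 14): truth gives 0, best alternative gives -6.
Others report (7, 14, 7): truth gives 0, best alternative gives -6.
Others report (7, 19, 2): truth gives 0, best alternative gives -6.
(Remaining 58 profiles checked similarly; truth is weakly best in each.)
In every case the truthful report is at least as good as any alternative, so it is a dominant strategy.

Yes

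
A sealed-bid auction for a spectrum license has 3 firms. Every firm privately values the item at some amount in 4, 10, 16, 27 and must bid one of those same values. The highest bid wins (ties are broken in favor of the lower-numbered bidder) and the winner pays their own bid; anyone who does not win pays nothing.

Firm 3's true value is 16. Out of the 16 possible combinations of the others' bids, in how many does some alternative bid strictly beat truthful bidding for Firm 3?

Others bid (4, 4): truth gives 0; bid 10 gives 6 > 0. Violating.
Others bid (4, 10): truth gives 0; no alternative beats it.
Others bid (4, 16): truth gives 0; no alternative beats it.
(Checking all 16 profiles: 1 has a profitable deviation, 15 do not.)

1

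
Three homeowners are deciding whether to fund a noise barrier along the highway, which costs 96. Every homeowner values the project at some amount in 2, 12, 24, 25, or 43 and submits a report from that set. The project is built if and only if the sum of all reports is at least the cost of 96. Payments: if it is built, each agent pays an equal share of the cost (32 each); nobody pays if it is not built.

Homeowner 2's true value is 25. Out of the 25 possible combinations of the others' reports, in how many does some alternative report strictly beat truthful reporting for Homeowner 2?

Others report (43, 43): truth gives -7; report 2 gives 0 > -7. Violating.
Others report (2, 2): truth gives 0; no alternative beats it.
Others report (2, 12): truth gives 0; no alternative beats it.
(Checking all 25 profiles: 1 has a profitable deviation, 24 do not.)

1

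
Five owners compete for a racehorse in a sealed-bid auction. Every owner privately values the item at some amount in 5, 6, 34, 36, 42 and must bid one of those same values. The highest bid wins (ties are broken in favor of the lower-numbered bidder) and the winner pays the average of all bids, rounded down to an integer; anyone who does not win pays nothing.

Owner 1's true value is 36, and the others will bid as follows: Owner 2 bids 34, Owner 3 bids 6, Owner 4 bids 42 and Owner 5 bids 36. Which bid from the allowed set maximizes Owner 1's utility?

42

Bid 5: loses, pays 0, utility 0.
Bid 6: loses, pays 0, utility 0.
Bid 34: loses, pays 0, utility 0.
Bid 36: loses, pays 0, utility 0.
Bid 42: wins, pays 32, utility 36 - 32 = 4.
The best choice is 42 with utility 4.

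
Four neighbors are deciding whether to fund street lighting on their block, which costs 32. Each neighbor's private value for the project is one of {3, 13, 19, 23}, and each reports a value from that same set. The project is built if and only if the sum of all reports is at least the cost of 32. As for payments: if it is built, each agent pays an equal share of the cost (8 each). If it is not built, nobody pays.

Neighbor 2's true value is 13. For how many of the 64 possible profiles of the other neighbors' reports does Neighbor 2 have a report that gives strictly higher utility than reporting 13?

1

Others report (3, 3, 3): truth gives 0; report 23 gives 5 > 0. Violating.
Others report (3, 3, 13): truth gives 5; no alternative beats it.
Others report (3, 3, 19): truth gives 5; no alternative beats it.
(Checking all 64 profiles: 1 has a profitable deviation, 63 do not.)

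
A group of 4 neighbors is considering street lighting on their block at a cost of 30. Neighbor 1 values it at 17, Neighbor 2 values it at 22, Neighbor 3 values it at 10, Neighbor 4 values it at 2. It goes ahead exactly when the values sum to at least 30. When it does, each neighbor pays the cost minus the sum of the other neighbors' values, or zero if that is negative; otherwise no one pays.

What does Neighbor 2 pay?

Total value 51 ≥ cost 30, so the project is built.
The other neighbors' values sum to 29.
Cost minus that sum is 30 - 29 = 1.

1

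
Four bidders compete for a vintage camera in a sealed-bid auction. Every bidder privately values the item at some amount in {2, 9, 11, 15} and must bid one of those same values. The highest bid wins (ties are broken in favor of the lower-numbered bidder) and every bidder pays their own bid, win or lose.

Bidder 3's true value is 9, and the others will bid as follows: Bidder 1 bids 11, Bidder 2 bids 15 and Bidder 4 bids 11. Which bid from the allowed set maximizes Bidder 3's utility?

Bid 2: loses but pays 2, utility -2.
Bid 9: loses but pays 9, utility -9.
Bid 11: loses but pays 11, utility -11.
Bid 15: loses but pays 15, utility -15.
The best choice is 2 with utility -2.

2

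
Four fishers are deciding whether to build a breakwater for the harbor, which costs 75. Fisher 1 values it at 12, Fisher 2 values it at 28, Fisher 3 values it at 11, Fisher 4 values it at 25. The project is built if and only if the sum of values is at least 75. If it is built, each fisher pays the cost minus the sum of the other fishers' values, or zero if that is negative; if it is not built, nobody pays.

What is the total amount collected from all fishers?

72

Total value 76 ≥ cost 75, so it is built.
Fisher 1: others sum to 64; max(0, 75 - 64) = 11.
Fisher 2: others sum to 48; max(0, 75 - 48) = 27.
Fisher 3: others sum to 65; max(0, 75 - 65) = 10.
Fisher 4: others sum to 51; max(0, 75 - 51) = 24.
Total collected = 11 + 27 + 10 + 24 = 72.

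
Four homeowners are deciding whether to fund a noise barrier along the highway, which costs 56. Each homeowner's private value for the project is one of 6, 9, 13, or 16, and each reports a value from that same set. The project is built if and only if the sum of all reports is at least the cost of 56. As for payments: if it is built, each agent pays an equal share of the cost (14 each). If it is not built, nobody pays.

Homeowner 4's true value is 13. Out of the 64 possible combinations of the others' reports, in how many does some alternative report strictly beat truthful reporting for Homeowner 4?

Others report (13, 16, 16): truth gives -1; report 6 gives 0 > -1. Violating.
Others report (16, 13, 16): truth gives -1; report 6 gives 0 > -1. Violating.
Others report (16, 16, 13): truth gives -1; report 6 gives 0 > -1. Violating.
Others report (16, 16, 16): truth gives -1; report 6 gives 0 > -1. Violating.
Others report (6, 6, 6): truth gives 0; no alternative beats it.
Others report (6, 6, 9): truth gives 0; no alternative beats it.
(Checking all 64 profiles: 4 have a profitable deviation, 60 do not.)

4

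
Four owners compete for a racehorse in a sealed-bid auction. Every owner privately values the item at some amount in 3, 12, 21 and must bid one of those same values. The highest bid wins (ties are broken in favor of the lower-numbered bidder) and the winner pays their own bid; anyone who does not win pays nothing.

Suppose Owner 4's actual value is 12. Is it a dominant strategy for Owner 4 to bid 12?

Yes

Check each profile of the others' bids and compare truth against every alternative bid.
Others bid (3, 3, 3): truth gives 0, best alternative gives 0.
Others bid (3, 3, 12): truth gives 0, best alternative gives 0.
Others bid (3, 3, 21): truth gives 0, best alternative gives 0.
Others bid (3, 12, 3): truth gives 0, best alternative gives 0.
Others bid (3, 12, 12): truth gives 0, best alternative gives 0.
Others bid (3, 12, 21): truth gives 0, best alternative gives 0.
(Remaining 21 profiles checked similarly; truth is weakly best in each.)
In every case the truthful bid is at least as good as any alternative, so it is a dominant strategy.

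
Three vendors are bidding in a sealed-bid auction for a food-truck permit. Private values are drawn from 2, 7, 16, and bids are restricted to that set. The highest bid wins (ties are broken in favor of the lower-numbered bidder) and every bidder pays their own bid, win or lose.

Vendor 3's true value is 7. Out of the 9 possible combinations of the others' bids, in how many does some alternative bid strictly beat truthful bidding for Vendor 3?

Others bid (2, 7): truth gives -7; bid 2 gives -2 > -7. Violating.
Others bid (2, 16): truth gives -7; bid 2 gives -2 > -7. Violating.
Others bid (7, 2): truth gives -7; bid 2 gives -2 > -7. Violating.
Others bid (7, 7): truth gives -7; bid 2 gives -2 > -7. Violating.
Others bid (2, 2): truth gives 0; no alternative beats it.
(Checking all 9 profiles: 8 have a profitable deviation, 1 does not.)

8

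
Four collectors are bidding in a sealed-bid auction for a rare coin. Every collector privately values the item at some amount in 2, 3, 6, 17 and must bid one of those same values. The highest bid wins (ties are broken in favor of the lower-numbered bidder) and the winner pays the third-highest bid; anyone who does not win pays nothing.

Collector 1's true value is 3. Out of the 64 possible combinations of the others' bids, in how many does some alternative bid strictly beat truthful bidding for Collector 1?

Others bid (2, 2, 6): truth gives 0; bid 6 gives 1 > 0. Violating.
Others bid (2, 2, 17): truth gives 0; bid 17 gives 1 > 0. Violating.
Others bid (2, 6, 2): truth gives 0; bid 6 gives 1 > 0. Violating.
Others bid (2, 17, 2): truth gives 0; bid 17 gives 1 > 0. Violating.
Others bid (2, 2, 2): truth gives 1; no alternative beats it.
Others bid (2, 2, 3): truth gives 1; no alternative beats it.
(Checking all 64 profiles: 6 have a profitable deviation, 58 do not.)

6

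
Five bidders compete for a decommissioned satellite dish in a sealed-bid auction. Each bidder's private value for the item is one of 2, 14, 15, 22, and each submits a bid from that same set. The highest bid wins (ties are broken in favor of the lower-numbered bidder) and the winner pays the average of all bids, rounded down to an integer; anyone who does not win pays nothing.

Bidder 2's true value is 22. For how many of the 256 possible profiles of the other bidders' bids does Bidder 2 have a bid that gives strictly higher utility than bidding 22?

54

Others bid (2, 2, 2, 2): truth gives 16; bid 14 gives 18 > 16. Violating.
Others bid (2, 2, 2, 14): truth gives 14; bid 14 gives 16 > 14. Violating.
Others bid (2, 2, 2, 15): truth gives 14; bid 15 gives 15 > 14. Violating.
Others bid (2, 2, 14, 2): truth gives 14; bid 14 gives 16 > 14. Violating.
Others bid (2, 2, 2, 22): truth gives 12; no alternative beats it.
Others bid (2, 2, 14, 22): truth gives 10; no alternative beats it.
(Checking all 256 profiles: 54 have a profitable deviation, 202 do not.)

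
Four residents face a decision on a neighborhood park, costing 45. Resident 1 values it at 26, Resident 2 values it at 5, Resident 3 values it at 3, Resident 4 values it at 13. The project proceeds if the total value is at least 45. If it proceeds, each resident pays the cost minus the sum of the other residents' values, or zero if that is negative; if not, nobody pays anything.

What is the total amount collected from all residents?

Total value 47 ≥ cost 45, so it is built.
Resident 1: others sum to 21; max(0, 45 - 21) = 24.
Resident 2: others sum to 42; max(0, 45 - 42) = 3.
Resident 3: others sum to 44; max(0, 45 - 44) = 1.
Resident 4: others sum to 34; max(0, 45 - 34) = 11.
Total collected = 24 + 3 + 1 + 11 = 39.

39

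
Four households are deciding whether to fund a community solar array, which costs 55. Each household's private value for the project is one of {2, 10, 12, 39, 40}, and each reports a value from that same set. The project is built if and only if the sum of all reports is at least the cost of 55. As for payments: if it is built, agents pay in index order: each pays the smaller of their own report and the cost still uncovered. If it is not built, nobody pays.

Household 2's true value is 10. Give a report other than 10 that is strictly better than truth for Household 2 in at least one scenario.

Suppose Household 1 reports 2, Household 3 reports 12 and Household 4 reports 39.
Report 10: project built, pays 10, utility 10 - 10 = 0.
Report 2: project built, pays 2, utility 10 - 2 = 8.
So reporting 2 beats truth here (8 > 0).

2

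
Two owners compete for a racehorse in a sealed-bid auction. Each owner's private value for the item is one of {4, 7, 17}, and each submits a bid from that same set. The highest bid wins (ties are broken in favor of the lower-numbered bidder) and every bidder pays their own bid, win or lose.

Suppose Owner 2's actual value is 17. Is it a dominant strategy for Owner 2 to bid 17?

Consider the case where Owner 1 bids 4.
Truthful bid 17: wins, pays 17, utility 17 - 17 = 0.
Bid 7 instead: wins, pays 7, utility 17 - 7 = 10.
Since 10 > 0, bidding 7 is strictly better here, so truthful bidding is not dominant.

No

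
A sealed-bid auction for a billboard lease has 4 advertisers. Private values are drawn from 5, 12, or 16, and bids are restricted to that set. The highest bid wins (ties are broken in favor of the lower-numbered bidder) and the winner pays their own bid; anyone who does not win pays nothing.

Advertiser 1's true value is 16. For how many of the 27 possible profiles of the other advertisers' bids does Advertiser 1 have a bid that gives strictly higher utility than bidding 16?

Others bid (5, 5, 5): truth gives 0; bid 5 gives 11 > 0. Violating.
Others bid (5, 5, 12): truth gives 0; bid 12 gives 4 > 0. Violating.
Others bid (5, 12, 5): truth gives 0; bid 12 gives 4 > 0. Violating.
Others bid (5, 12, 12): truth gives 0; bid 12 gives 4 > 0. Violating.
Others bid (5, 5, 16): truth gives 0; no alternative beats it.
Others bid (5, 12, 16): truth gives 0; no alternative beats it.
(Checking all 27 profiles: 8 have a profitable deviation, 19 do not.)

8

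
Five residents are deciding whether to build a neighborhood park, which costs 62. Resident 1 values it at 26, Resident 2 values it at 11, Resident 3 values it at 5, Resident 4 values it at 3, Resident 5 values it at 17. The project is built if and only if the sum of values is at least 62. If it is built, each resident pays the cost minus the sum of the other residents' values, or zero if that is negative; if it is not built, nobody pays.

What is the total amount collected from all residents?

62

Total value 62 ≥ cost 62, so it is built.
Resident 1: others sum to 36; max(0, 62 - 36) = 26.
Resident 2: others sum to 51; max(0, 62 - 51) = 11.
Resident 3: others sum to 57; max(0, 62 - 57) = 5.
Resident 4: others sum to 59; max(0, 62 - 59) = 3.
Resident 5: others sum to 45; max(0, 62 - 45) = 17.
Total collected = 26 + 11 + 5 + 3 + 17 = 62.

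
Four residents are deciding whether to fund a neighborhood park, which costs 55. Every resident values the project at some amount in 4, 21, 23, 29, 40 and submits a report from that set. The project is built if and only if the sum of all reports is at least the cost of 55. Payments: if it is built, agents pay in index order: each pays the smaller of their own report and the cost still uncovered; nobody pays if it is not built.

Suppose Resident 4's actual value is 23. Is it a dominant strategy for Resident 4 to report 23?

Yes

Check each profile of the others' reports and compare truth against every alternative report.
Others report (4, 21, 40): truth gives 23, best alternative gives 23.
Others report (4, 23, 29): truth gives 23, best alternative gives 23.
Others report (4, 23, 40): truth gives 23, best alternative gives 23.
Others report (4, 29, 23): truth gives 23, best alternative gives 23.
Others report (4, 29, 29): truth gives 23, best alternative gives 23.
Others report (4, 29, 40): truth gives 23, best alternative gives 23.
(Remaining 119 profiles checked similarly; truth is weakly best in each.)
In every case the truthful report is at least as good as any alternative, so it is a dominant strategy.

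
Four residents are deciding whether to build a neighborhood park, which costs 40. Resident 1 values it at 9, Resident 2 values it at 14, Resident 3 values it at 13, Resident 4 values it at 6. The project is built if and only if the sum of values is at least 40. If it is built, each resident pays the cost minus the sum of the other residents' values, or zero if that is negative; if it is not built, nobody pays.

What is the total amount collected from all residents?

34

Total value 42 ≥ cost 40, so it is built.
Resident 1: others sum to 33; max(0, 40 - 33) = 7.
Resident 2: others sum to 28; max(0, 40 - 28) = 12.
Resident 3: others sum to 29; max(0, 40 - 29) = 11.
Resident 4: others sum to 36; max(0, 40 - 36) = 4.
Total collected = 7 + 12 + 11 + 4 = 34.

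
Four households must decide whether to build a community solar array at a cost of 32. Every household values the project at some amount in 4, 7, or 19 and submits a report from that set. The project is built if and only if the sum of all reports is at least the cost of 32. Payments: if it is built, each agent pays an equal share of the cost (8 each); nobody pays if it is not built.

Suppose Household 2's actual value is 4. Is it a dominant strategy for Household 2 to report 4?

Check each profile of the others' reports and compare truth against every alternative report.
Others report (4, 4, 19): truth gives 0, best alternative gives -4.
Others report (4, 19, 4): truth gives 0, best alternative gives -4.
Others report (19, 4, 4): truth gives 0, best alternative gives -4.
Others report (4, 7, 19): truth gives -4, best alternative gives -4.
Others report (4, 19, 7): truth gives -4, best alternative gives -4.
Others report (4, 19, 19): truth gives -4, best alternative gives -4.
(Remaining 21 profiles checked similarly; truth is weakly best in each.)
In every case the truthful report is at least as good as any alternative, so it is a dominant strategy.

Yes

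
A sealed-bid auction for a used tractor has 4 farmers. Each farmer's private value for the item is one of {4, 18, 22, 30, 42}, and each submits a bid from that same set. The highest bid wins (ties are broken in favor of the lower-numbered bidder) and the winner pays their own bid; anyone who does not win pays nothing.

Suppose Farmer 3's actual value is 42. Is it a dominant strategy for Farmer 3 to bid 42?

Consider the case where Farmer 1 bids 4, Farmer 2 bids 4 and Farmer 4 bids 4.
Truthful bid 42: wins, pays 42, utility 42 - 42 = 0.
Bid 18 instead: wins, pays 18, utility 42 - 18 = 24.
Since 24 > 0, bidding 18 is strictly better here, so truthful bidding is not dominant.

No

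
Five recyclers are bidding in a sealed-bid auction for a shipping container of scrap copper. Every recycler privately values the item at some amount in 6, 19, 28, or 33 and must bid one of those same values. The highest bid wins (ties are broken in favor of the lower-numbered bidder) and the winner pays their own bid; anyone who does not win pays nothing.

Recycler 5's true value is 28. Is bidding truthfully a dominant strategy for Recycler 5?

Consider the case where Recycler 1 bids 6, Recycler 2 bids 6, Recycler 3 bids 6 and Recycler 4 bids 6.
Truthful bid 28: wins, pays 28, utility 28 - 28 = 0.
Bid 19 instead: wins, pays 19, utility 28 - 19 = 9.
Since 9 > 0, bidding 19 is strictly better here, so truthful bidding is not dominant.

No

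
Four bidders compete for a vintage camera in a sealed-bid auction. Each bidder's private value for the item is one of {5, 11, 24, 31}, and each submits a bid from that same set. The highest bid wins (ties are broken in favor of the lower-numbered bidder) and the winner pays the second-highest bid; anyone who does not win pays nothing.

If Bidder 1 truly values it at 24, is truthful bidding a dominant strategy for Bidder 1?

Check each profile of the others' bids and compare truth against every alternative bid.
Others bid (5, 5, 5): truth gives 19, best alternative gives 19.
Others bid (5, 5, 11): truth gives 13, best alternative gives 13.
Others bid (5, 11, 5): truth gives 13, best alternative gives 13.
Others bid (5, 11, 11): truth gives 13, best alternative gives 13.
Others bid (11, 5, 5): truth gives 13, best alternative gives 13.
Others bid (11, 5, 11): truth gives 13, best alternative gives 13.
(Remaining 58 profiles checked similarly; truth is weakly best in each.)
In every case the truthful bid is at least as good as any alternative, so it is a dominant strategy.

Yes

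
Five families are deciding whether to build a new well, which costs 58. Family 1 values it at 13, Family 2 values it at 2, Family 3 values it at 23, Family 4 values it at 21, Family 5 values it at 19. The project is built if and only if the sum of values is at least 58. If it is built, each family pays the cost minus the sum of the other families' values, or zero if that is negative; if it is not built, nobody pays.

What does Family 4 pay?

Total value 78 ≥ cost 58, so the project is built.
The other families' values sum to 57.
Cost minus that sum is 58 - 57 = 1.

1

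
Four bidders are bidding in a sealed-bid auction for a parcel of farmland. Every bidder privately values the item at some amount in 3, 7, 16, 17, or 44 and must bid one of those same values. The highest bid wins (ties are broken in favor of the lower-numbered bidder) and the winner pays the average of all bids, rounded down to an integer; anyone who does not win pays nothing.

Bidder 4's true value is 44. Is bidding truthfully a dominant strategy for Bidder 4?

No

Consider the case where Bidder 1 bids 3, Bidder 2 bids 3 and Bidder 3 bids 3.
Truthful bid 44: wins, pays 13, utility 44 - 13 = 31.
Bid 7 instead: wins, pays 4, utility 44 - 4 = 40.
Since 40 > 31, bidding 7 is strictly better here, so truthful bidding is not dominant.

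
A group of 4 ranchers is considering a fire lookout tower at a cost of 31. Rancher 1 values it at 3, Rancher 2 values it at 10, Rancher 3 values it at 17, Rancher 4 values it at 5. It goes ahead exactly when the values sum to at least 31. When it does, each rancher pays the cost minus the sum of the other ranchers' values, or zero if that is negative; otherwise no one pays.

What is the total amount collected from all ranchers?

Total value 35 ≥ cost 31, so it is built.
Rancher 1: others sum to 32; max(0, 31 - 32) = 0.
Rancher 2: others sum to 25; max(0, 31 - 25) = 6.
Rancher 3: others sum to 18; max(0, 31 - 18) = 13.
Rancher 4: others sum to 30; max(0, 31 - 30) = 1.
Total collected = 0 + 6 + 13 + 1 = 20.

20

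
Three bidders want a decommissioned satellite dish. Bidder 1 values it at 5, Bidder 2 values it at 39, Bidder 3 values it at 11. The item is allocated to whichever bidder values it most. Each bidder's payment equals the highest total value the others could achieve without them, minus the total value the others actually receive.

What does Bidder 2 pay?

Bidder 2 has the highest value and receives the item.
Without Bidder 2, the item would go to the next-highest value, 11, so the others could achieve 11.
With Bidder 2 present and winning, the others receive nothing, so their total is 0.
Payment = 11 - 0 = 11.

11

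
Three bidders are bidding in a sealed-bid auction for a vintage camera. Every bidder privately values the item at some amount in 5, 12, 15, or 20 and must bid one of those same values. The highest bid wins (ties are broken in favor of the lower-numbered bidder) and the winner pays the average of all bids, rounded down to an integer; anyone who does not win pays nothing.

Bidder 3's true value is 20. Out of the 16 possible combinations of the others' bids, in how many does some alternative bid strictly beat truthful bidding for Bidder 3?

4

Others bid (5, 5): truth gives 10; bid 12 gives 13 > 10. Violating.
Others bid (5, 12): truth gives 8; bid 15 gives 10 > 8. Violating.
Others bid (12, 5): truth gives 8; bid 15 gives 10 > 8. Violating.
Others bid (12, 12): truth gives 6; bid 15 gives 7 > 6. Violating.
Others bid (5, 15): truth gives 7; no alternative beats it.
Others bid (5, 20): truth gives 0; no alternative beats it.
(Checking all 16 profiles: 4 have a profitable deviation, 12 do not.)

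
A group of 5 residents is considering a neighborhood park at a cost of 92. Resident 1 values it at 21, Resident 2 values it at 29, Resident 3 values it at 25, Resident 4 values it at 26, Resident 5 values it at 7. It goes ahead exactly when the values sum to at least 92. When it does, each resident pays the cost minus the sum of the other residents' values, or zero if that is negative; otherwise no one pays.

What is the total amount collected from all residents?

Total value 108 ≥ cost 92, so it is built.
Resident 1: others sum to 87; max(0, 92 - 87) = 5.
Resident 2: others sum to 79; max(0, 92 - 79) = 13.
Resident 3: others sum to 83; max(0, 92 - 83) = 9.
Resident 4: others sum to 82; max(0, 92 - 82) = 10.
Resident 5: others sum to 101; max(0, 92 - 101) = 0.
Total collected = 5 + 13 + 9 + 10 + 0 = 37.

37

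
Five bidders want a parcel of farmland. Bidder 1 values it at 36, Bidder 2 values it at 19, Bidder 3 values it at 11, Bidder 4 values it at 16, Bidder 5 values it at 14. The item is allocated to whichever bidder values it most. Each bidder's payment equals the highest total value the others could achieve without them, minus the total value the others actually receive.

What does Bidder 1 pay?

Bidder 1 has the highest value and receives the item.
Without Bidder 1, the item would go to the next-highest value, 19, so the others could achieve 19.
With Bidder 1 present and winning, the others receive nothing, so their total is 0.
Payment = 19 - 0 = 19.

19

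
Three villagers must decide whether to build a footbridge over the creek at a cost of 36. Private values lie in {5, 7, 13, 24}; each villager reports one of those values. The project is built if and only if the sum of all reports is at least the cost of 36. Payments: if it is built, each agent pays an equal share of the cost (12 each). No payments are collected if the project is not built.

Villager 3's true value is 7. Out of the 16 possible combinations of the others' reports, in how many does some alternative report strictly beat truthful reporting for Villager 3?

Others report (5, 24): truth gives -5; report 5 gives 0 > -5. Violating.
Others report (24, 5): truth gives -5; report 5 gives 0 > -5. Violating.
Others report (5, 5): truth gives 0; no alternative beats it.
Others report (5, 7): truth gives 0; no alternative beats it.
(Checking all 16 profiles: 2 have a profitable deviation, 14 do not.)

2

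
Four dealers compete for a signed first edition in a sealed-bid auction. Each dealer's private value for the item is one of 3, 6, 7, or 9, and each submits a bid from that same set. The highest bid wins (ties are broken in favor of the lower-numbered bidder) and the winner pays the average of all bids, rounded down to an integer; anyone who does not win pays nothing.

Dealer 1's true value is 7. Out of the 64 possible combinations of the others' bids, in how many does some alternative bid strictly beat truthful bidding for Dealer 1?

10

Others bid (3, 3, 3): truth gives 3; bid 3 gives 4 > 3. Violating.
Others bid (3, 3, 9): truth gives 0; bid 9 gives 1 > 0. Violating.
Others bid (3, 6, 9): truth gives 0; bid 9 gives 1 > 0. Violating.
Others bid (3, 9, 3): truth gives 0; bid 9 gives 1 > 0. Violating.
Others bid (3, 3, 6): truth gives 3; no alternative beats it.
Others bid (3, 3, 7): truth gives 2; no alternative beats it.
(Checking all 64 profiles: 10 have a profitable deviation, 54 do not.)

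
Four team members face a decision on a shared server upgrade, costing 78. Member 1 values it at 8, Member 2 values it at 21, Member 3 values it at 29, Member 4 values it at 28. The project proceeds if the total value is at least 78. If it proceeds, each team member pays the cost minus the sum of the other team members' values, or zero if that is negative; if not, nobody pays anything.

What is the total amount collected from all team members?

54

Total value 86 ≥ cost 78, so it is built.
Member 1: others sum to 78; max(0, 78 - 78) = 0.
Member 2: others sum to 65; max(0, 78 - 65) = 13.
Member 3: others sum to 57; max(0, 78 - 57) = 21.
Member 4: others sum to 58; max(0, 78 - 58) = 20.
Total collected = 0 + 13 + 21 + 20 = 54.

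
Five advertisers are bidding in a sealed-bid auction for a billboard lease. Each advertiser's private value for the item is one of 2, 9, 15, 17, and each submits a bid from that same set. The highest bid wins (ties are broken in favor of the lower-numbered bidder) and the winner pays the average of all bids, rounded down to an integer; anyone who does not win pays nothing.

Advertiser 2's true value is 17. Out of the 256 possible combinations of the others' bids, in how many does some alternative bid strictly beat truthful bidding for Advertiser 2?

27

Others bid (2, 2, 2, 2): truth gives 12; bid 9 gives 14 > 12. Violating.
Others bid (2, 2, 2, 9): truth gives 11; bid 9 gives 13 > 11. Violating.
Others bid (2, 2, 9, 2): truth gives 11; bid 9 gives 13 > 11. Violating.
Others bid (2, 2, 9, 9): truth gives 10; bid 9 gives 11 > 10. Violating.
Others bid (2, 2, 2, 15): truth gives 10; no alternative beats it.
Others bid (2, 2, 2, 17): truth gives 9; no alternative beats it.
(Checking all 256 profiles: 27 have a profitable deviation, 229 do not.)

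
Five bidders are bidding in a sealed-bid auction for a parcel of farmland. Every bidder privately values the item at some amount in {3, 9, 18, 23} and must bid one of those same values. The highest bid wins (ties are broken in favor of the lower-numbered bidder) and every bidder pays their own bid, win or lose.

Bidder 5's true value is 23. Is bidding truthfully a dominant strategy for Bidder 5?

Consider the case where Bidder 1 bids 3, Bidder 2 bids 3, Bidder 3 bids 3 and Bidder 4 bids 3.
Truthful bid 23: wins, pays 23, utility 23 - 23 = 0.
Bid 9 instead: wins, pays 9, utility 23 - 9 = 14.
Since 14 > 0, bidding 9 is strictly better here, so truthful bidding is not dominant.

No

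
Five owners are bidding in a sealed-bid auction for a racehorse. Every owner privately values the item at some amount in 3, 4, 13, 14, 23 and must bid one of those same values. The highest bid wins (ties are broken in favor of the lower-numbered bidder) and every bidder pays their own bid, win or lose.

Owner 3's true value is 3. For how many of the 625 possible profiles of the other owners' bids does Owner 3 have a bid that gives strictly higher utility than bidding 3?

Others bid (3, 3, 3, 3): truth gives -3; bid 4 gives -1 > -3. Violating.
Others bid (3, 3, 3, 4): truth gives -3; bid 4 gives -1 > -3. Violating.
Others bid (3, 3, 4, 3): truth gives -3; bid 4 gives -1 > -3. Violating.
Others bid (3, 3, 4, 4): truth gives -3; bid 4 gives -1 > -3. Violating.
Others bid (3, 3, 3, 13): truth gives -3; no alternative beats it.
Others bid (3, 3, 3, 14): truth gives -3; no alternative beats it.
(Checking all 625 profiles: 4 have a profitable deviation, 621 do not.)

4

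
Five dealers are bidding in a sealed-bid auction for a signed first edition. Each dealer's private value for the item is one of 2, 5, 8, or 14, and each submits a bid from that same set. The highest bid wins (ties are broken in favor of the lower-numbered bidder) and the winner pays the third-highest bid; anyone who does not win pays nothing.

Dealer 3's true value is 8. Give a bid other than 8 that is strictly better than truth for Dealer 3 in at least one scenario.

Suppose Dealer 1 bids 2, Dealer 2 bids 2, Dealer 4 bids 2 and Dealer 5 bids 14.
Bid 8: loses, pays 0, utility 0.
Bid 14: wins, pays 2, utility 8 - 2 = 6.
So bidding 14 beats truth here (6 > 0).

14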